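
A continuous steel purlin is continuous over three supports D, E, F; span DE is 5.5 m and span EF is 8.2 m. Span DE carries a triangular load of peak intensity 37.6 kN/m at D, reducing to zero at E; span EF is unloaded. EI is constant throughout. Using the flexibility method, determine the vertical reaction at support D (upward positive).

R_D = 64.09 kN

Insert a hinge at E; M_E is the redundant, and each span becomes simply supported.
Rotations at E on the released spans (each span's end-slope, ×1/EI):
  span DE: triangular load, peak 37.6: 7w₀L³/(360EI) = 121.6/EI
  relative rotation θ_0 = (121.6 + 0)/EI = 121.6/EI
A unit hogging moment at E produces rotation L₁/(3EI) + L₂/(3EI) = 4.567/EI.
Compatibility: M_E·(L₁+L₂)/(3EI) = θ_0, giving M_E = 26.64 kN·m (hogging).
Span DE, ΣM about D with M_E applied at E: R_E^{DE}·5.5 = 189.6 + 26.64, so R_E^{DE} = 39.31 kN and R_D = 103.4 − 39.31 = 64.09 kN.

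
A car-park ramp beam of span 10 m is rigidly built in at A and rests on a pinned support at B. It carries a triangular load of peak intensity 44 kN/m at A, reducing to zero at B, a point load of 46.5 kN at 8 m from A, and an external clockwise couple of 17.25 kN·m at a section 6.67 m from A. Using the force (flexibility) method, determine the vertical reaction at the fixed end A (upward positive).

R_A = 187.5 kN

Release the roller at B. Primary structure: cantilever fixed at A.
Downward deflection at the released point B due to the loads:
  triangular load, peak 44 at the fixed end: w₀L⁴/(30EI) = 14667/EI
  point load 46.5 at a = 8: Pa²(3L − a)/(6EI) = 10912/EI
  clockwise couple 17.25 at a = 6.67: M₀a(2L − a)/(2EI) = 766.9/EI
  δ_0 = 26346/EI
Flexibility coefficient — unit upward force at B: δ_{BB} = L³/(3EI) = 333.3/EI.
The prop prevents deflection at B: R_B = δ_0/δ_{BB} = 26346/333.3 = 79.04 kN.
Vertical equilibrium: R_A = ΣP − R_B = 266.5 − 79.04 = 187.5 kN.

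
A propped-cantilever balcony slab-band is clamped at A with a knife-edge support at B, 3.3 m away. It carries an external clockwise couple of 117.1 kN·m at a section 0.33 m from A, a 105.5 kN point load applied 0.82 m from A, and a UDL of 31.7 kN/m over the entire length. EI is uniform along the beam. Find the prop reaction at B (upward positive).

Choose R_B as the redundant. The primary structure is the cantilever fixed at A.
Downward deflection at the released point B due to the loads:
  clockwise couple 117.1 at a = 0.33: M₀a(2L − a)/(2EI) = 121.1/EI
  point load 105.5 at a = 0.82: Pa²(3L − a)/(6EI) = 107.4/EI
  UDL 31.7: wL⁴/(8EI) = 469.9/EI
  δ_0 = 698.4/EI
Tip deflection under a unit load at B: L³/(3EI) = 11.98/EI.
The prop prevents deflection at B: R_B = δ_0/δ_{BB} = 698.4/11.98 = 58.3 kN.

R_B = 58.3 kN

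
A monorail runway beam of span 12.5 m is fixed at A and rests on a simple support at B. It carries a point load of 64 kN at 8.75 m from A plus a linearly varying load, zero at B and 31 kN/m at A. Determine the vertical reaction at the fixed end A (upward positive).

R_A = 182.9 kN

Release the roller at B. Primary structure: cantilever fixed at A.
Primary-structure tip deflection at B by superposition:
  point load 64 at a = 8.75: Pa²(3L − a)/(6EI) = 23479/EI
  triangular load, peak 31 at the fixed end: w₀L⁴/(30EI) = 25228/EI
  δ_0 = 48707/EI
Flexibility coefficient — unit upward force at B: δ_{BB} = L³/(3EI) = 651/EI.
Compatibility at B: δ_0 − R_B·δ_{BB} = 0, so R_B = 48707/651 = 74.81 kN.
Vertical equilibrium: R_A = ΣP − R_B = 257.8 − 74.81 = 182.9 kN.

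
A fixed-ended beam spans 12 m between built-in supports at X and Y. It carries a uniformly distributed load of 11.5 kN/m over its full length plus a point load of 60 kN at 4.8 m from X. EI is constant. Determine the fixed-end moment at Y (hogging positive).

M_Y = 207.1 kN·m

Release both end moments; the primary structure is a simply-supported span XY with redundants M_X and M_Y.
Simple-span end rotations at X and Y under the given loads:
  at X: UDL 11.5: wL³/(24EI) = 828/EI
  at Y: UDL 11.5: wL³/(24EI) = 828/EI
  at X: point load 60 at a = 4.8: Pab(L + b)/(6LEI) = 553/EI
  at Y: point load 60 at a = 4.8: Pab(L + a)/(6LEI) = 483.8/EI
  θ_X0 = 1381/EI,  θ_Y0 = 1312/EI
Flexibility coefficients: a unit moment at one end gives L/(3EI) there and L/(6EI) at the far end, so f₁₁ = f₂₂ = 4/EI and f₁₂ = f₂₁ = 2/EI.
Compatibility — zero rotation at each built-in end:
  4 M_X + 2 M_Y = 1381
  2 M_X + 4 M_Y = 1312
Solving the pair gives M_X = 241.7 kN·m and M_Y = 207.1 kN·m (hogging).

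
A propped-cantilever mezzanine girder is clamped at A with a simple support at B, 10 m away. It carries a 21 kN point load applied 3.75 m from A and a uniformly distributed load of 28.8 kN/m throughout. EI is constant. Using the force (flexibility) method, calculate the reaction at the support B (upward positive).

R_B = 111.9 kN

Take the reaction at B as the redundant and release it; the primary structure is a cantilever fixed at A.
Primary-structure tip deflection at B by superposition:
  point load 21 at a = 3.75: Pa²(3L − a)/(6EI) = 1292/EI
  UDL 28.8: wL⁴/(8EI) = 36000/EI
  δ_0 = 37292/EI
Flexibility coefficient — unit upward force at B: δ_{BB} = L³/(3EI) = 333.3/EI.
The prop prevents deflection at B: R_B = δ_0/δ_{BB} = 37292/333.3 = 111.9 kN.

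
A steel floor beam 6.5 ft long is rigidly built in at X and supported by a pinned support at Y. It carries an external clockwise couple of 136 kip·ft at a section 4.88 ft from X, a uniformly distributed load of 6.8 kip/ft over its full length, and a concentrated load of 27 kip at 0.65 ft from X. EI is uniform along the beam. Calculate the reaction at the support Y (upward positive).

R_Y = 46.4 kip

Take the reaction at Y as the redundant and release it; the primary structure is a cantilever fixed at X.
Downward deflection at the released point Y due to the loads:
  clockwise couple 136 at a = 4.88: M₀a(2L − a)/(2EI) = 2695/EI
  UDL 6.8: wL⁴/(8EI) = 1517/EI
  point load 27 at a = 0.65: Pa²(3L − a)/(6EI) = 35.84/EI
  δ_0 = 4248/EI
Flexibility coefficient — unit upward force at Y: δ_{YY} = L³/(3EI) = 91.54/EI.
Compatibility at Y: δ_0 − R_Y·δ_{YY} = 0, so R_Y = 4248/91.54 = 46.4 kip.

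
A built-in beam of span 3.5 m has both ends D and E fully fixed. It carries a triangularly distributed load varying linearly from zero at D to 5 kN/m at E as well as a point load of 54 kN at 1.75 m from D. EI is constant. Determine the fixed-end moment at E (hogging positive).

Take the two fixed-end moments M_D, M_E as redundants; the released structure is the simple span DE.
Simple-span end rotations at D and E under the given loads:
  at D: triangular load, peak 5: 7w₀L³/(360EI) = 4.168/EI
  at E: triangular load, peak 5: w₀L³/(45EI) = 4.764/EI
  at D: point load 54 at a = 1.75: Pab(L + b)/(6LEI) = 41.34/EI
  at E: point load 54 at a = 1.75: Pab(L + a)/(6LEI) = 41.34/EI
  θ_D0 = 45.51/EI,  θ_E0 = 46.11/EI
Flexibility coefficients: a unit moment at one end gives L/(3EI) there and L/(6EI) at the far end, so f₁₁ = f₂₂ = 1.167/EI and f₁₂ = f₂₁ = 0.5833/EI.
Compatibility — zero rotation at each built-in end:
  1.167 M_D + 0.5833 M_E = 45.51
  0.5833 M_D + 1.167 M_E = 46.11
Solving the pair gives M_D = 25.67 kN·m and M_E = 26.69 kN·m (hogging).

M_E = 26.69 kN·m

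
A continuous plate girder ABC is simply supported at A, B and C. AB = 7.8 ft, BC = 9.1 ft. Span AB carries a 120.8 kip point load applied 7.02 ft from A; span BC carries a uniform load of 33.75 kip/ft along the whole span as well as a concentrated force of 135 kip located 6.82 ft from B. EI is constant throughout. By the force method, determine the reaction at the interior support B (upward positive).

R_B = 368.2 kip

Release continuity at B by inserting a hinge; the redundant is the internal moment M_B. The primary structure is two simply-supported spans AB and BC.
Discontinuity in slope at B on the released structure — sum the simple-span end rotations:
  span AB: point load 120.8 at a = 7.02: Pab(L + a)/(6LEI) = 209.5/EI
  span BC: UDL 33.75: wL³/(24EI) = 1060/EI
  span BC: point load 135 at a = 6.82: Pab(L + b)/(6LEI) = 437.5/EI
  relative rotation θ_0 = (209.5 + 1497)/EI = 1707/EI
A unit hogging moment at B produces rotation L₁/(3EI) + L₂/(3EI) = 5.633/EI.
Compatibility: M_B·(L₁+L₂)/(3EI) = θ_0, giving M_B = 303 kip·ft (hogging).
Span AB, ΣM about A with M_B applied at B: R_B^{AB}·7.8 = 848 + 303, so R_B^{AB} = 147.6 kip and R_A = 120.8 − 147.6 = -26.76 kip.
Span BC, ΣM about C: R_B^{BC}·9.1 = 1705 + 303, so R_B^{BC} = 220.7 kip and R_C = 442.1 − 220.7 = 221.4 kip.
R_B = 147.6 + 220.7 = 368.2 kip.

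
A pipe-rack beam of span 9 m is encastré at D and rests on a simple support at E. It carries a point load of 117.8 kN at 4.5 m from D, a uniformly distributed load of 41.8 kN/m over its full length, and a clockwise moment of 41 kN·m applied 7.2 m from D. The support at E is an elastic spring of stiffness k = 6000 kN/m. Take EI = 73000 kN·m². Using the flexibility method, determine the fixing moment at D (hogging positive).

M_D = 683.1 kN·m

Choose R_E as the redundant. The primary structure is the cantilever fixed at D.
Free-end deflection of the primary structure under the applied loading (downward +):
  point load 117.8 at a = 4.5: Pa²(3L − a)/(6EI) = 8945/EI
  UDL 41.8: wL⁴/(8EI) = 34281/EI
  clockwise couple 41 at a = 7.2: M₀a(2L − a)/(2EI) = 1594/EI
  δ_0 = 44821/EI
Tip deflection under a unit load at E: L³/(3EI) = 243/EI.
With EI = 73000 kN·m²: δ_0 = 0.61398 m and δ_{EE} = 0.003329 m/kN.
Compatibility — the spring shortens by R_E/k under the reaction it provides: δ_0 − R_E·δ_{EE} = R_E/k. With 1/k = 0.000167 m/kN, R_E = δ_0 / (δ_{EE} + 1/k) = 0.61398 / (0.003329 + 0.000167) = 175.7 kN.
Moment equilibrium about D: M_D = Σ(load moments about D) − R_E·L = 2264 − 175.7×9 = 683.1 kN·m.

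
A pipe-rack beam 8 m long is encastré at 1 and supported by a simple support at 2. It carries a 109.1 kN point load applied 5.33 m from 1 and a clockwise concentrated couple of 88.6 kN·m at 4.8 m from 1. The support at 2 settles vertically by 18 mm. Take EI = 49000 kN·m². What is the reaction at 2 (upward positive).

Release the roller at 2. Primary structure: cantilever fixed at 1.
Primary-structure tip deflection at 2 by superposition:
  point load 109.1 at a = 5.33: Pa²(3L − a)/(6EI) = 9644/EI
  clockwise couple 88.6 at a = 4.8: M₀a(2L − a)/(2EI) = 2382/EI
  δ_0 = 12026/EI
Tip deflection under a unit load at 2: L³/(3EI) = 170.7/EI.
With EI = 49000 kN·m²: δ_0 = 0.24543 m and δ_{22} = 0.003483 m/kN.
Compatibility — the beam at 2 must follow the support down by 0.018 m: δ_0 − R_2·δ_{22} = 0.018, so R_2 = (0.24543 − 0.018)/0.003483 = 65.3 kN.

R_2 = 65.3 kN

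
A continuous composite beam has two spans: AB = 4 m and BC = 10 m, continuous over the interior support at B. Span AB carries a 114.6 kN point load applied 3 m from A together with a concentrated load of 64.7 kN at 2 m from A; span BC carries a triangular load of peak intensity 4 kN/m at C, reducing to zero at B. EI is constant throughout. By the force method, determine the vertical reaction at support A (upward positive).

Insert a hinge at B; M_B is the redundant, and each span becomes simply supported.
Discontinuity in slope at B on the released structure — sum the simple-span end rotations:
  span AB: point load 114.6 at a = 3: Pab(L + a)/(6LEI) = 100.3/EI
  span AB: point load 64.7 at a = 2: Pab(L + a)/(6LEI) = 64.7/EI
  span BC: triangular load, peak 4: 7w₀L³/(360EI) = 77.78/EI
  relative rotation θ_0 = (165 + 77.78)/EI = 242.8/EI
A unit hogging moment at B produces rotation L₁/(3EI) + L₂/(3EI) = 4.667/EI.
Compatibility: M_B·(L₁+L₂)/(3EI) = θ_0, giving M_B = 52.02 kN·m (hogging).
Span AB, ΣM about A with M_B applied at B: R_B^{AB}·4 = 473.2 + 52.02, so R_B^{AB} = 131.3 kN and R_A = 179.3 − 131.3 = 48 kN.

R_A = 48 kN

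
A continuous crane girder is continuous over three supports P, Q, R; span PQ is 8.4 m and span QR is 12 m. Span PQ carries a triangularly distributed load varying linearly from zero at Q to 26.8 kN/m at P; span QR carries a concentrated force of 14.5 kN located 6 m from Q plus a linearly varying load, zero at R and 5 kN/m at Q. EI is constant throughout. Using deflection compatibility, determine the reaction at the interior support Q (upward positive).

Release continuity at Q by inserting a hinge; the redundant is the internal moment M_Q. The primary structure is two simply-supported spans PQ and QR.
Rotations at Q on the released spans (each span's end-slope, ×1/EI):
  span PQ: triangular load, peak 26.8: 7w₀L³/(360EI) = 308.9/EI
  span QR: point load 14.5 at a = 6: Pab(L + b)/(6LEI) = 130.5/EI
  span QR: triangular load, peak 5: w₀L³/(45EI) = 192/EI
  relative rotation θ_0 = (308.9 + 322.5)/EI = 631.4/EI
A unit hogging moment at Q produces rotation L₁/(3EI) + L₂/(3EI) = 6.8/EI.
Slope continuity at Q: θ_0 = M_Q·6.8/EI, so M_Q = 631.4/6.8 = 92.85 kN·m (hogging).
Span PQ, ΣM about P with M_Q applied at Q: R_Q^{PQ}·8.4 = 315.2 + 92.85, so R_Q^{PQ} = 48.57 kN and R_P = 112.6 − 48.57 = 63.99 kN.
Span QR, ΣM about R: R_Q^{QR}·12 = 327 + 92.85, so R_Q^{QR} = 34.99 kN and R_R = 44.5 − 34.99 = 9.513 kN.
R_Q = 48.57 + 34.99 = 83.56 kN.

R_Q = 83.56 kN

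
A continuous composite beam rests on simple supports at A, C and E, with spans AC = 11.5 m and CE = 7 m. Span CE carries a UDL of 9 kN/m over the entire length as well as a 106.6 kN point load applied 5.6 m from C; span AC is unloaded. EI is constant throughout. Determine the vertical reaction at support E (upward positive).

R_E = 109.9 kN

Insert a hinge at C; M_C is the redundant, and each span becomes simply supported.
Rotations at C on the released spans (each span's end-slope, ×1/EI):
  span CE: UDL 9: wL³/(24EI) = 128.6/EI
  span CE: point load 106.6 at a = 5.6: Pab(L + b)/(6LEI) = 167.1/EI
  relative rotation θ_0 = (0 + 295.8)/EI = 295.8/EI
A unit hogging moment at C produces rotation L₁/(3EI) + L₂/(3EI) = 6.167/EI.
Compatibility: M_C·(L₁+L₂)/(3EI) = θ_0, giving M_C = 47.96 kN·m (hogging).
Span CE, ΣM about E: R_C^{CE}·7 = 369.7 + 47.96, so R_C^{CE} = 59.67 kN and R_E = 169.6 − 59.67 = 109.9 kN.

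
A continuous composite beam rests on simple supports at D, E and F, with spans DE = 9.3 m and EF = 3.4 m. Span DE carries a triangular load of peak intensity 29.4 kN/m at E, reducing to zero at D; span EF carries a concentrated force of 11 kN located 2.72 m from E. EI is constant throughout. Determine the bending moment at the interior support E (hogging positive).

Take M_E as the redundant. Released structure: two simple spans DE and EF with a hinge at E.
Rotations at E on the released spans (each span's end-slope, ×1/EI):
  span DE: triangular load, peak 29.4: w₀L³/(45EI) = 525.5/EI
  span EF: point load 11 at a = 2.72: Pab(L + b)/(6LEI) = 4.069/EI
  relative rotation θ_0 = (525.5 + 4.069)/EI = 529.6/EI
A unit hogging moment at E produces rotation L₁/(3EI) + L₂/(3EI) = 4.233/EI.
Compatibility: M_E·(L₁+L₂)/(3EI) = θ_0, giving M_E = 125.1 kN·m (hogging).

M_E = 125.1 kN·m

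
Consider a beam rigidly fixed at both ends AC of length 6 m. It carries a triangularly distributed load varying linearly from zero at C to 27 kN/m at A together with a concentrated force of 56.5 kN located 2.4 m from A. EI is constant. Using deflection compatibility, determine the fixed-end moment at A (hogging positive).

M_A = 97.42 kN·m

Take the two fixed-end moments M_A, M_C as redundants; the released structure is the simple span AC.
End rotations of the released simple span under the applied load (×1/EI):
  at A: triangular load, peak 27: w₀L³/(45EI) = 129.6/EI
  at C: triangular load, peak 27: 7w₀L³/(360EI) = 113.4/EI
  at A: point load 56.5 at a = 2.4: Pab(L + b)/(6LEI) = 130.2/EI
  at C: point load 56.5 at a = 2.4: Pab(L + a)/(6LEI) = 113.9/EI
  θ_A0 = 259.8/EI,  θ_C0 = 227.3/EI
Flexibility coefficients: a unit moment at one end gives L/(3EI) there and L/(6EI) at the far end, so f₁₁ = f₂₂ = 2/EI and f₁₂ = f₂₁ = 1/EI.
Compatibility — zero rotation at each built-in end:
  2 M_A + 1 M_C = 259.8
  1 M_A + 2 M_C = 227.3
Solving the pair gives M_A = 97.42 kN·m and M_C = 64.94 kN·m (hogging).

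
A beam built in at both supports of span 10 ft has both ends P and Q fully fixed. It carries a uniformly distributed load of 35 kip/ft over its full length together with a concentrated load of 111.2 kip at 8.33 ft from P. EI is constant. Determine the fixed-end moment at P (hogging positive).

M_P = 317.5 kip·ft

Release both end moments; the primary structure is a simply-supported span PQ with redundants M_P and M_Q.
Simple-span end rotations at P and Q under the given loads:
  at P: UDL 35: wL³/(24EI) = 1458/EI
  at Q: UDL 35: wL³/(24EI) = 1458/EI
  at P: point load 111.2 at a = 8.33: Pab(L + b)/(6LEI) = 300.9/EI
  at Q: point load 111.2 at a = 8.33: Pab(L + a)/(6LEI) = 472.6/EI
  θ_P0 = 1759/EI,  θ_Q0 = 1931/EI
Flexibility coefficients: a unit moment at one end gives L/(3EI) there and L/(6EI) at the far end, so f₁₁ = f₂₂ = 3.333/EI and f₁₂ = f₂₁ = 1.667/EI.
Compatibility — zero rotation at each built-in end:
  3.333 M_P + 1.667 M_Q = 1759
  1.667 M_P + 3.333 M_Q = 1931
Solving the pair gives M_P = 317.5 kip·ft and M_Q = 420.5 kip·ft (hogging).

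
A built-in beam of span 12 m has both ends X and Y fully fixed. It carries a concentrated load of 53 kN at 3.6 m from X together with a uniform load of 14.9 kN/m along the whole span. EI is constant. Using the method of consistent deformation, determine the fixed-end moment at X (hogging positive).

Release both end moments; the primary structure is a simply-supported span XY with redundants M_X and M_Y.
End rotations of the released simple span under the applied load (×1/EI):
  at X: point load 53 at a = 3.6: Pab(L + b)/(6LEI) = 454.1/EI
  at Y: point load 53 at a = 3.6: Pab(L + a)/(6LEI) = 347.3/EI
  at X: UDL 14.9: wL³/(24EI) = 1073/EI
  at Y: UDL 14.9: wL³/(24EI) = 1073/EI
  θ_X0 = 1527/EI,  θ_Y0 = 1420/EI
Flexibility coefficients: a unit moment at one end gives L/(3EI) there and L/(6EI) at the far end, so f₁₁ = f₂₂ = 4/EI and f₁₂ = f₂₁ = 2/EI.
Compatibility — zero rotation at each built-in end:
  4 M_X + 2 M_Y = 1527
  2 M_X + 4 M_Y = 1420
Solving the pair gives M_X = 272.3 kN·m and M_Y = 218.9 kN·m (hogging).

M_X = 272.3 kN·m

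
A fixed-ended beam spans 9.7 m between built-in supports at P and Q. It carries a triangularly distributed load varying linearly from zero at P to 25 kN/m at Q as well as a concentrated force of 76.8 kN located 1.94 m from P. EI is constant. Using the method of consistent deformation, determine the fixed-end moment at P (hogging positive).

Take the two fixed-end moments M_P, M_Q as redundants; the released structure is the simple span PQ.
Simple-span end rotations at P and Q under the given loads:
  at P: triangular load, peak 25: 7w₀L³/(360EI) = 443.7/EI
  at Q: triangular load, peak 25: w₀L³/(45EI) = 507/EI
  at P: point load 76.8 at a = 1.94: Pab(L + b)/(6LEI) = 346.9/EI
  at Q: point load 76.8 at a = 1.94: Pab(L + a)/(6LEI) = 231.2/EI
  θ_P0 = 790.5/EI,  θ_Q0 = 738.3/EI
Flexibility coefficients: a unit moment at one end gives L/(3EI) there and L/(6EI) at the far end, so f₁₁ = f₂₂ = 3.233/EI and f₁₂ = f₂₁ = 1.617/EI.
Compatibility — zero rotation at each built-in end:
  3.233 M_P + 1.617 M_Q = 790.5
  1.617 M_P + 3.233 M_Q = 738.3
Solving the pair gives M_P = 173.8 kN·m and M_Q = 141.5 kN·m (hogging).

M_P = 173.8 kN·m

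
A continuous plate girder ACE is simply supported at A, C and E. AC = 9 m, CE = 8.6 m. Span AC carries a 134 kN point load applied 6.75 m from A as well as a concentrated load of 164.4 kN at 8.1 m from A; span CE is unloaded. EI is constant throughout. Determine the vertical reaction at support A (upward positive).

R_A = 31.51 kN

Release continuity at C by inserting a hinge; the redundant is the internal moment M_C. The primary structure is two simply-supported spans AC and CE.
Discontinuity in slope at C on the released structure — sum the simple-span end rotations:
  span AC: point load 134 at a = 6.75: Pab(L + a)/(6LEI) = 593.6/EI
  span AC: point load 164.4 at a = 8.1: Pab(L + a)/(6LEI) = 379.5/EI
  relative rotation θ_0 = (973.1 + 0)/EI = 973.1/EI
A unit hogging moment at C produces rotation L₁/(3EI) + L₂/(3EI) = 5.867/EI.
Compatibility: M_C·(L₁+L₂)/(3EI) = θ_0, giving M_C = 165.9 kN·m (hogging).
Span AC, ΣM about A with M_C applied at C: R_C^{AC}·9 = 2236 + 165.9, so R_C^{AC} = 266.9 kN and R_A = 298.4 − 266.9 = 31.51 kN.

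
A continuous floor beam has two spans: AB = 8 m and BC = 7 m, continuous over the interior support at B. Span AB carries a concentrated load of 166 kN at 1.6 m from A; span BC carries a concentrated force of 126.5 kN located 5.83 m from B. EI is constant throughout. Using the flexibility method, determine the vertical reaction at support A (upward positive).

R_A = 120.1 kN

Insert a hinge at B; M_B is the redundant, and each span becomes simply supported.
Rotations at B on the released spans (each span's end-slope, ×1/EI):
  span AB: point load 166 at a = 1.6: Pab(L + a)/(6LEI) = 340/EI
  span BC: point load 126.5 at a = 5.83: Pab(L + b)/(6LEI) = 167.8/EI
  relative rotation θ_0 = (340 + 167.8)/EI = 507.8/EI
A unit hogging moment at B produces rotation L₁/(3EI) + L₂/(3EI) = 5/EI.
Slope continuity at B: θ_0 = M_B·5/EI, so M_B = 507.8/5 = 101.6 kN·m (hogging).
Span AB, ΣM about A with M_B applied at B: R_B^{AB}·8 = 265.6 + 101.6, so R_B^{AB} = 45.9 kN and R_A = 166 − 45.9 = 120.1 kN.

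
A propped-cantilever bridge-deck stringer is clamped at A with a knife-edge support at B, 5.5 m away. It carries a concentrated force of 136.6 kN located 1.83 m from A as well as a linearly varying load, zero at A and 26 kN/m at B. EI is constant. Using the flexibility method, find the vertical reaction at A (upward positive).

R_A = 148.6 kN

Choose R_B as the redundant. The primary structure is the cantilever fixed at A.
Primary-structure tip deflection at B by superposition:
  point load 136.6 at a = 1.83: Pa²(3L − a)/(6EI) = 1118/EI
  triangular load, peak 26 at the free end: 11w₀L⁴/(120EI) = 2181/EI
  δ_0 = 3299/EI
Tip deflection under a unit load at B: L³/(3EI) = 55.46/EI.
The prop prevents deflection at B: R_B = δ_0/δ_{BB} = 3299/55.46 = 59.49 kN.
Vertical equilibrium: R_A = ΣP − R_B = 208.1 − 59.49 = 148.6 kN.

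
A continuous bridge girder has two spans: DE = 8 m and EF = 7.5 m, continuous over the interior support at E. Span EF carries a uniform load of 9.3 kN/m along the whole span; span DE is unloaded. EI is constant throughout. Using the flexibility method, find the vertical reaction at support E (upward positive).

R_E = 43.05 kN

Release continuity at E by inserting a hinge; the redundant is the internal moment M_E. The primary structure is two simply-supported spans DE and EF.
Discontinuity in slope at E on the released structure — sum the simple-span end rotations:
  span EF: UDL 9.3: wL³/(24EI) = 163.5/EI
  relative rotation θ_0 = (0 + 163.5)/EI = 163.5/EI
A unit hogging moment at E produces rotation L₁/(3EI) + L₂/(3EI) = 5.167/EI.
Compatibility: M_E·(L₁+L₂)/(3EI) = θ_0, giving M_E = 31.64 kN·m (hogging).
Span DE, ΣM about D with M_E applied at E: R_E^{DE}·8 = 0 + 31.64, so R_E^{DE} = 3.955 kN and R_D = 0 − 3.955 = -3.955 kN.
Span EF, ΣM about F: R_E^{EF}·7.5 = 261.6 + 31.64, so R_E^{EF} = 39.09 kN and R_F = 69.75 − 39.09 = 30.66 kN.
R_E = 3.955 + 39.09 = 43.05 kN.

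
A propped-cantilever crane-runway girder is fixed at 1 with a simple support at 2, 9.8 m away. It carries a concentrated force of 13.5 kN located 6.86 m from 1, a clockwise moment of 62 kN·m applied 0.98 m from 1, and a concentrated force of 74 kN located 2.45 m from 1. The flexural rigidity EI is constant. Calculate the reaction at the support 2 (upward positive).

R_2 = 15.77 kN

Remove the prop at 2; the released (primary) structure is a cantilever built in at 1.
Downward deflection at the released point 2 due to the loads:
  point load 13.5 at a = 6.86: Pa²(3L − a)/(6EI) = 2387/EI
  clockwise couple 62 at a = 0.98: M₀a(2L − a)/(2EI) = 565.7/EI
  point load 74 at a = 2.45: Pa²(3L − a)/(6EI) = 1995/EI
  δ_0 = 4947/EI
Tip deflection under a unit load at 2: L³/(3EI) = 313.7/EI.
The prop prevents deflection at 2: R_2 = δ_0/δ_{22} = 4947/313.7 = 15.77 kN.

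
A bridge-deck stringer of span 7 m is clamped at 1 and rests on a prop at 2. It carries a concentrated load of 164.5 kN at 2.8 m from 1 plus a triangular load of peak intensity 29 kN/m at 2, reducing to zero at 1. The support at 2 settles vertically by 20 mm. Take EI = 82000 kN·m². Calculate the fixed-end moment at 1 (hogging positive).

Choose R_2 as the redundant. The primary structure is the cantilever fixed at 1.
Primary-structure tip deflection at 2 by superposition:
  point load 164.5 at a = 2.8: Pa²(3L − a)/(6EI) = 3912/EI
  triangular load, peak 29 at the free end: 11w₀L⁴/(120EI) = 6383/EI
  δ_0 = 10295/EI
Tip deflection under a unit load at 2: L³/(3EI) = 114.3/EI.
With EI = 82000 kN·m²: δ_0 = 0.12554 m and δ_{22} = 0.001394 m/kN.
Compatibility — the beam at 2 must follow the support down by 0.02 m: δ_0 − R_2·δ_{22} = 0.02, so R_2 = (0.12554 − 0.02)/0.001394 = 75.7 kN.
Moment equilibrium about 1: M_1 = Σ(load moments about 1) − R_2·L = 934.3 − 75.7×7 = 404.4 kN·m.

M_1 = 404.4 kN·m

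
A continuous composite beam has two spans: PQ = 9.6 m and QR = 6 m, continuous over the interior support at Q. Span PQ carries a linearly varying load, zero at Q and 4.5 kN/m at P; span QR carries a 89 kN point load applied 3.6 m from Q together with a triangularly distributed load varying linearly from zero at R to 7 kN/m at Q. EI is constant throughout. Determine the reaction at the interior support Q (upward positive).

Take M_Q as the redundant. Released structure: two simple spans PQ and QR with a hinge at Q.
Rotations at Q on the released spans (each span's end-slope, ×1/EI):
  span PQ: triangular load, peak 4.5: 7w₀L³/(360EI) = 77.41/EI
  span QR: point load 89 at a = 3.6: Pab(L + b)/(6LEI) = 179.4/EI
  span QR: triangular load, peak 7: w₀L³/(45EI) = 33.6/EI
  relative rotation θ_0 = (77.41 + 213)/EI = 290.4/EI
A unit hogging moment at Q produces rotation L₁/(3EI) + L₂/(3EI) = 5.2/EI.
Compatibility: M_Q·(L₁+L₂)/(3EI) = θ_0, giving M_Q = 55.85 kN·m (hogging).
Span PQ, ΣM about P with M_Q applied at Q: R_Q^{PQ}·9.6 = 69.12 + 55.85, so R_Q^{PQ} = 13.02 kN and R_P = 21.6 − 13.02 = 8.582 kN.
Span QR, ΣM about R: R_Q^{QR}·6 = 297.6 + 55.85, so R_Q^{QR} = 58.91 kN and R_R = 110 − 58.91 = 51.09 kN.
R_Q = 13.02 + 58.91 = 71.93 kN.

R_Q = 71.93 kN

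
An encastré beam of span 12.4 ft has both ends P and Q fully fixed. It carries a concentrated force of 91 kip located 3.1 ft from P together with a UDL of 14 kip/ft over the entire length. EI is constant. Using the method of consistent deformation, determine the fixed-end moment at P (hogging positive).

Release both end moments; the primary structure is a simply-supported span PQ with redundants M_P and M_Q.
Simple-span end rotations at P and Q under the given loads:
  at P: point load 91 at a = 3.1: Pab(L + b)/(6LEI) = 765.2/EI
  at Q: point load 91 at a = 3.1: Pab(L + a)/(6LEI) = 546.6/EI
  at P: UDL 14: wL³/(24EI) = 1112/EI
  at Q: UDL 14: wL³/(24EI) = 1112/EI
  θ_P0 = 1877/EI,  θ_Q0 = 1659/EI
Flexibility coefficients: a unit moment at one end gives L/(3EI) there and L/(6EI) at the far end, so f₁₁ = f₂₂ = 4.133/EI and f₁₂ = f₂₁ = 2.067/EI.
Compatibility — zero rotation at each built-in end:
  4.133 M_P + 2.067 M_Q = 1877
  2.067 M_P + 4.133 M_Q = 1659
Solving the pair gives M_P = 338.1 kip·ft and M_Q = 232.3 kip·ft (hogging).

M_P = 338.1 kip·ft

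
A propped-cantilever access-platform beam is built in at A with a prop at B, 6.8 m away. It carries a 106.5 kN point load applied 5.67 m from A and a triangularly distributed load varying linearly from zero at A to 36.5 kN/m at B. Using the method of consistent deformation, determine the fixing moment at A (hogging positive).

M_A = 157 kN·m

Remove the prop at B; the released (primary) structure is a cantilever built in at A.
Primary-structure tip deflection at B by superposition:
  point load 106.5 at a = 5.67: Pa²(3L − a)/(6EI) = 8406/EI
  triangular load, peak 36.5 at the free end: 11w₀L⁴/(120EI) = 7154/EI
  δ_0 = 15559/EI
Tip deflection under a unit load at B: L³/(3EI) = 104.8/EI.
Compatibility at B: δ_0 − R_B·δ_{BB} = 0, so R_B = 15559/104.8 = 148.5 kN.
Moment equilibrium about A: M_A = Σ(load moments about A) − R_B·L = 1166 − 148.5×6.8 = 157 kN·m.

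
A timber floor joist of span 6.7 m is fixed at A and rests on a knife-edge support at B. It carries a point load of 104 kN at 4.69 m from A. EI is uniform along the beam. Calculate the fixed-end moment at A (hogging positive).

Remove the prop at B; the released (primary) structure is a cantilever built in at A.
Primary-structure tip deflection at B by superposition:
  point load 104 at a = 4.69: Pa²(3L − a)/(6EI) = 5875/EI
Tip deflection under a unit load at B: L³/(3EI) = 100.3/EI.
Compatibility at B: δ_0 − R_B·δ_{BB} = 0, so R_B = 5875/100.3 = 58.6 kN.
Moment equilibrium about A: M_A = Σ(load moments about A) − R_B·L = 487.8 − 58.6×6.7 = 95.11 kN·m.

M_A = 95.11 kN·m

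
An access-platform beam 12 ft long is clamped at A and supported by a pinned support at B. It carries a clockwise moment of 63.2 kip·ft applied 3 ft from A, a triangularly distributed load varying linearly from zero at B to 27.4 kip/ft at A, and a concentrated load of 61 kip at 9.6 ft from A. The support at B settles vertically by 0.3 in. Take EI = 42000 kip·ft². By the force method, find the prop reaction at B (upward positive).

R_B = 77.46 kip

Release the roller at B. Primary structure: cantilever fixed at A.
Free-end deflection of the primary structure under the applied loading (downward +):
  clockwise couple 63.2 at a = 3: M₀a(2L − a)/(2EI) = 1991/EI
  triangular load, peak 27.4 at the fixed end: w₀L⁴/(30EI) = 18939/EI
  point load 61 at a = 9.6: Pa²(3L − a)/(6EI) = 24736/EI
  δ_0 = 45665/EI
Flexibility coefficient — unit upward force at B: δ_{BB} = L³/(3EI) = 576/EI.
With EI = 42000 kip·ft²: δ_0 = 1.0873 ft and δ_{BB} = 0.013714 ft/kip.
Compatibility — the beam at B must follow the support down by 0.025 ft: δ_0 − R_B·δ_{BB} = 0.025, so R_B = (1.0873 − 0.025)/0.013714 = 77.46 kip.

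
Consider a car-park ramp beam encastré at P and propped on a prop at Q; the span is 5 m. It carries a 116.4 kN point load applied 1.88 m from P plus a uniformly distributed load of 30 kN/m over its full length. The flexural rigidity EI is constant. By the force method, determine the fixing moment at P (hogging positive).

Remove the prop at Q; the released (primary) structure is a cantilever built in at P.
Free-end deflection of the primary structure under the applied loading (downward +):
  point load 116.4 at a = 1.88: Pa²(3L − a)/(6EI) = 899.6/EI
  UDL 30: wL⁴/(8EI) = 2344/EI
  δ_0 = 3243/EI
Flexibility coefficient — unit upward force at Q: δ_{QQ} = L³/(3EI) = 41.67/EI.
The prop prevents deflection at Q: R_Q = δ_0/δ_{QQ} = 3243/41.67 = 77.84 kN.
Moment equilibrium about P: M_P = Σ(load moments about P) − R_Q·L = 593.8 − 77.84×5 = 204.6 kN·m.

M_P = 204.6 kN·m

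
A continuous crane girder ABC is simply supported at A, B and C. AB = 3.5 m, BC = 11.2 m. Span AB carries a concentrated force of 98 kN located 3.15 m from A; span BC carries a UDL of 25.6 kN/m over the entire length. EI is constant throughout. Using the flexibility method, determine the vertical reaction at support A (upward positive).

R_A = -79.58 kN

Insert a hinge at B; M_B is the redundant, and each span becomes simply supported.
End slopes at the hinge B, treating each span as simply supported:
  span AB: point load 98 at a = 3.15: Pab(L + a)/(6LEI) = 34.21/EI
  span BC: UDL 25.6: wL³/(24EI) = 1499/EI
  relative rotation θ_0 = (34.21 + 1499)/EI = 1533/EI
A unit hogging moment at B produces rotation L₁/(3EI) + L₂/(3EI) = 4.9/EI.
Slope continuity at B: θ_0 = M_B·4.9/EI, so M_B = 1533/4.9 = 312.8 kN·m (hogging).
Span AB, ΣM about A with M_B applied at B: R_B^{AB}·3.5 = 308.7 + 312.8, so R_B^{AB} = 177.6 kN and R_A = 98 − 177.6 = -79.58 kN.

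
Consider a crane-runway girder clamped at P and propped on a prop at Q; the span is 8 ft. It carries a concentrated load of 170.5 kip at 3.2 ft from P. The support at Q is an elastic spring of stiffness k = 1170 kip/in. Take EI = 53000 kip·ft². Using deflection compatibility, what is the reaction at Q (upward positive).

Remove the prop at Q; the released (primary) structure is a cantilever built in at P.
Deflection at Q on the released cantilever, summing each load's contribution:
  point load 170.5 at a = 3.2: Pa²(3L − a)/(6EI) = 6053/EI
Tip deflection under a unit load at Q: L³/(3EI) = 170.7/EI.
With EI = 53000 kip·ft²: δ_0 = 0.1142 ft and δ_{QQ} = 0.00322 ft/kip.
Compatibility — the spring shortens by R_Q/k under the reaction it provides: δ_0 − R_Q·δ_{QQ} = R_Q/k. With 1/k = 1/(1170×12) ft/kip = 0.000071 ft/kip, R_Q = δ_0 / (δ_{QQ} + 1/k) = 0.1142 / (0.00322 + 0.000071) = 34.7 kip.

R_Q = 34.7 kip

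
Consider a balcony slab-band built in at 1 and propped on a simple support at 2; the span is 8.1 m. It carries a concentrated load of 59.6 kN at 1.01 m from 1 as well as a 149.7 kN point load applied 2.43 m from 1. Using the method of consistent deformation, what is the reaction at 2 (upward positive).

Choose R_2 as the redundant. The primary structure is the cantilever fixed at 1.
Primary-structure tip deflection at 2 by superposition:
  point load 59.6 at a = 1.01: Pa²(3L − a)/(6EI) = 236/EI
  point load 149.7 at a = 2.43: Pa²(3L − a)/(6EI) = 3222/EI
  δ_0 = 3458/EI
Flexibility coefficient — unit upward force at 2: δ_{22} = L³/(3EI) = 177.1/EI.
The prop prevents deflection at 2: R_2 = δ_0/δ_{22} = 3458/177.1 = 19.52 kN.

R_2 = 19.52 kN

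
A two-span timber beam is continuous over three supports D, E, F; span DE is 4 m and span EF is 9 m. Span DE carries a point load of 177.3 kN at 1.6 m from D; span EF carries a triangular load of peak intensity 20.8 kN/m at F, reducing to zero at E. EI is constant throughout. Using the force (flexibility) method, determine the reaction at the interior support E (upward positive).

Take M_E as the redundant. Released structure: two simple spans DE and EF with a hinge at E.
Rotations at E on the released spans (each span's end-slope, ×1/EI):
  span DE: point load 177.3 at a = 1.6: Pab(L + a)/(6LEI) = 158.9/EI
  span EF: triangular load, peak 20.8: 7w₀L³/(360EI) = 294.8/EI
  relative rotation θ_0 = (158.9 + 294.8)/EI = 453.7/EI
A unit hogging moment at E produces rotation L₁/(3EI) + L₂/(3EI) = 4.333/EI.
Compatibility: M_E·(L₁+L₂)/(3EI) = θ_0, giving M_E = 104.7 kN·m (hogging).
Span DE, ΣM about D with M_E applied at E: R_E^{DE}·4 = 283.7 + 104.7, so R_E^{DE} = 97.1 kN and R_D = 177.3 − 97.1 = 80.2 kN.
Span EF, ΣM about F: R_E^{EF}·9 = 280.8 + 104.7, so R_E^{EF} = 42.83 kN and R_F = 93.6 − 42.83 = 50.77 kN.
R_E = 97.1 + 42.83 = 139.9 kN.

R_E = 139.9 kN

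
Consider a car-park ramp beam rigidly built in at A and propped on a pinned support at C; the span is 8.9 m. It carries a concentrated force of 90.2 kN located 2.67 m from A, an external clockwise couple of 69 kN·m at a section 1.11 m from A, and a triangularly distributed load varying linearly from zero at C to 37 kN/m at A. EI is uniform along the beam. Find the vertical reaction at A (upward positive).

R_A = 208.2 kN

Choose R_C as the redundant. The primary structure is the cantilever fixed at A.
Free-end deflection of the primary structure under the applied loading (downward +):
  point load 90.2 at a = 2.67: Pa²(3L − a)/(6EI) = 2575/EI
  clockwise couple 69 at a = 1.11: M₀a(2L − a)/(2EI) = 639.1/EI
  triangular load, peak 37 at the fixed end: w₀L⁴/(30EI) = 7738/EI
  δ_0 = 10953/EI
Flexibility coefficient — unit upward force at C: δ_{CC} = L³/(3EI) = 235/EI.
The prop prevents deflection at C: R_C = δ_0/δ_{CC} = 10953/235 = 46.61 kN.
Vertical equilibrium: R_A = ΣP − R_C = 254.8 − 46.61 = 208.2 kN.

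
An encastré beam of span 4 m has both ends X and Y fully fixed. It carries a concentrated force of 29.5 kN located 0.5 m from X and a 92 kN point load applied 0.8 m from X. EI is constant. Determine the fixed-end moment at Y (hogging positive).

M_Y = 13.39 kN·m

Release both end moments; the primary structure is a simply-supported span XY with redundants M_X and M_Y.
Simple-span end rotations at X and Y under the given loads:
  at X: point load 29.5 at a = 0.5: Pab(L + b)/(6LEI) = 16.13/EI
  at Y: point load 29.5 at a = 0.5: Pab(L + a)/(6LEI) = 9.68/EI
  at X: point load 92 at a = 0.8: Pab(L + b)/(6LEI) = 70.66/EI
  at Y: point load 92 at a = 0.8: Pab(L + a)/(6LEI) = 47.1/EI
  θ_X0 = 86.79/EI,  θ_Y0 = 56.78/EI
Flexibility coefficients: a unit moment at one end gives L/(3EI) there and L/(6EI) at the far end, so f₁₁ = f₂₂ = 1.333/EI and f₁₂ = f₂₁ = 0.6667/EI.
Compatibility — zero rotation at each built-in end:
  1.333 M_X + 0.6667 M_Y = 86.79
  0.6667 M_X + 1.333 M_Y = 56.78
Solving the pair gives M_X = 58.4 kN·m and M_Y = 13.39 kN·m (hogging).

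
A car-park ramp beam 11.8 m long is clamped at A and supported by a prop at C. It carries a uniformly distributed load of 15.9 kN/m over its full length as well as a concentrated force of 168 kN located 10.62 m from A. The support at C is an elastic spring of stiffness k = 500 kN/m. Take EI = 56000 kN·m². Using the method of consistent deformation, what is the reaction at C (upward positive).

R_C = 177 kN

Remove the prop at C; the released (primary) structure is a cantilever built in at A.
Deflection at C on the released cantilever, summing each load's contribution:
  UDL 15.9: wL⁴/(8EI) = 38533/EI
  point load 168 at a = 10.62: Pa²(3L − a)/(6EI) = 78254/EI
  δ_0 = 116788/EI
Tip deflection under a unit load at C: L³/(3EI) = 547.7/EI.
With EI = 56000 kN·m²: δ_0 = 2.0855 m and δ_{CC} = 0.00978 m/kN.
Compatibility — the spring shortens by R_C/k under the reaction it provides: δ_0 − R_C·δ_{CC} = R_C/k. With 1/k = 0.002 m/kN, R_C = δ_0 / (δ_{CC} + 1/k) = 2.0855 / (0.00978 + 0.002) = 177 kN.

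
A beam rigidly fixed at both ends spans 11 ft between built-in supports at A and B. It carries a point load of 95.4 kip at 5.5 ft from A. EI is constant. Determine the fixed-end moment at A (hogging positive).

M_A = 131.2 kip·ft

Take the two fixed-end moments M_A, M_B as redundants; the released structure is the simple span AB.
On the primary (simply-supported) span, the end slopes from the loading are:
  at A: point load 95.4 at a = 5.5: Pab(L + b)/(6LEI) = 721.5/EI
  at B: point load 95.4 at a = 5.5: Pab(L + a)/(6LEI) = 721.5/EI
  θ_A0 = 721.5/EI,  θ_B0 = 721.5/EI
Flexibility coefficients: a unit moment at one end gives L/(3EI) there and L/(6EI) at the far end, so f₁₁ = f₂₂ = 3.667/EI and f₁₂ = f₂₁ = 1.833/EI.
Compatibility — zero rotation at each built-in end:
  3.667 M_A + 1.833 M_B = 721.5
  1.833 M_A + 3.667 M_B = 721.5
Solving the pair gives M_A = 131.2 kip·ft and M_B = 131.2 kip·ft (hogging).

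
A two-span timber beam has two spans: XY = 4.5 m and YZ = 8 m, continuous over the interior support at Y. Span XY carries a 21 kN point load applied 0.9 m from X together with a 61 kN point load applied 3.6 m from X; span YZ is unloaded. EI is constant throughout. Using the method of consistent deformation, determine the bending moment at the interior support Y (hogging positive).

Insert a hinge at Y; M_Y is the redundant, and each span becomes simply supported.
Discontinuity in slope at Y on the released structure — sum the simple-span end rotations:
  span XY: point load 21 at a = 0.9: Pab(L + a)/(6LEI) = 13.61/EI
  span XY: point load 61 at a = 3.6: Pab(L + a)/(6LEI) = 59.29/EI
  relative rotation θ_0 = (72.9 + 0)/EI = 72.9/EI
A unit hogging moment at Y produces rotation L₁/(3EI) + L₂/(3EI) = 4.167/EI.
Compatibility: M_Y·(L₁+L₂)/(3EI) = θ_0, giving M_Y = 17.5 kN·m (hogging).

M_Y = 17.5 kN·m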